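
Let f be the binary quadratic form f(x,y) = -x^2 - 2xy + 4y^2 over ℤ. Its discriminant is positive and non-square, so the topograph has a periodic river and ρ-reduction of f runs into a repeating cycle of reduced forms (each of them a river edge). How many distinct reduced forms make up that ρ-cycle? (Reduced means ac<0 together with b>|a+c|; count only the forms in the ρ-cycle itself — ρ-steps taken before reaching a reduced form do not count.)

D = 20, ⌊√D⌋ = 4
descent: ρ → (4,2,-1)
descent: ρ → (-1,4,1)  [lands on river]
river: ρ → (1,4,-1)
ρ-cycle length = 2 (tail of 2 descent steps not counted)

2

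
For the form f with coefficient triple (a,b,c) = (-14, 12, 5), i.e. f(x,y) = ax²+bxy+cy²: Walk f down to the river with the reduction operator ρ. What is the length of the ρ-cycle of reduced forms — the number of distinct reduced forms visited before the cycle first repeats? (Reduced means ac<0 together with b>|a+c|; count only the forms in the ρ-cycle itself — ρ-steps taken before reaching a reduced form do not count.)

D = 424, ⌊√D⌋ = 20
river: ρ → (5,18,-5)
river: ρ → (-5,12,14)
river: ρ → (14,16,-3)
river: ρ → (-3,20,2)
river: ρ → (2,20,-3)
river: ρ → (-3,16,14)
river: ρ → (14,12,-5)
river: ρ → (-5,18,5)
river: ρ → (5,12,-14)
river: ρ → (-14,16,3)
river: ρ → (3,20,-2)
river: ρ → (-2,20,3)
river: ρ → (3,16,-14)
river: ρ → (-14,12,5)
ρ-cycle length = 14 (tail of 0 descent steps not counted)

14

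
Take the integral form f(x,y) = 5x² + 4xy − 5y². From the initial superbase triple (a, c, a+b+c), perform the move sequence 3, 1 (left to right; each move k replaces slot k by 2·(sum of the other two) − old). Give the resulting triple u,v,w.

start (5,-5,4) = (f(1,0),f(0,1),f(1,1))
replace slot 3: 2·(5+(-5)) − 4 = -4 → (5,-5,-4)
replace slot 1: 2·((-5)+(-4)) − 5 = -23 → (-23,-5,-4)

-23,-5,-4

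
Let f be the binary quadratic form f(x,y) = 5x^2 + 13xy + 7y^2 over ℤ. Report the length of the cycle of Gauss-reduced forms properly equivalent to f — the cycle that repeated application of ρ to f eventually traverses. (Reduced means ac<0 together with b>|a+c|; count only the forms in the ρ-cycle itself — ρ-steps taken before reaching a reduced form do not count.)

D = 29, ⌊√D⌋ = 5
descent: ρ → (7,1,-1)
descent: ρ → (-1,5,1)  [lands on river]
river: ρ → (1,5,-1)
ρ-cycle length = 2 (tail of 2 descent steps not counted)

2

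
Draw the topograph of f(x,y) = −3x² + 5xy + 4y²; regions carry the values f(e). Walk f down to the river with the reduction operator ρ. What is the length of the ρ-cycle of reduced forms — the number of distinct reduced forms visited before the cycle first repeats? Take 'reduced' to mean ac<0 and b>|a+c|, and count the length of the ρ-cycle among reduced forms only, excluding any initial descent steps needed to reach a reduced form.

D = 73, ⌊√D⌋ = 8
river: ρ → (4,3,-4)
river: ρ → (-4,5,3)
river: ρ → (3,7,-2)
river: ρ → (-2,5,6)
river: ρ → (6,7,-1)
river: ρ → (-1,7,6)
river: ρ → (6,5,-2)
river: ρ → (-2,7,3)
river: ρ → (3,5,-4)
river: ρ → (-4,3,4)
river: ρ → (4,5,-3)
river: ρ → (-3,7,2)
river: ρ → (2,5,-6)
river: ρ → (-6,7,1)
river: ρ → (1,7,-6)
river: ρ → (-6,5,2)
river: ρ → (2,7,-3)
river: ρ → (-3,5,4)
ρ-cycle length = 18 (tail of 0 descent steps not counted)

18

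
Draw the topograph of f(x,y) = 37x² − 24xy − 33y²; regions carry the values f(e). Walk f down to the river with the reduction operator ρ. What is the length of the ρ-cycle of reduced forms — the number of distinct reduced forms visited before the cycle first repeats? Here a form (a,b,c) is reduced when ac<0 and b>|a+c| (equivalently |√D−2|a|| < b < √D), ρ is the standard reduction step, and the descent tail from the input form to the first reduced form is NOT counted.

D = 5460, ⌊√D⌋ = 73
descent: ρ → (-33,24,37)  [lands on river]
river: ρ → (37,50,-20)
river: ρ → (-20,70,7)
river: ρ → (7,70,-20)
river: ρ → (-20,50,37)
river: ρ → (37,24,-33)
river: ρ → (-33,42,28)
river: ρ → (28,70,-5)
river: ρ → (-5,70,28)
river: ρ → (28,42,-33)
ρ-cycle length = 10 (tail of 1 descent step not counted)

10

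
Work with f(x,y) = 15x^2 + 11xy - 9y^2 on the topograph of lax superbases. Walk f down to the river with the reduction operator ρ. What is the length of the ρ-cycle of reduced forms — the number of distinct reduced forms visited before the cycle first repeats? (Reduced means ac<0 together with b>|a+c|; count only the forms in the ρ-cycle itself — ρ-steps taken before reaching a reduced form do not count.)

D = 661, ⌊√D⌋ = 25
river: ρ → (-9,25,1)
river: ρ → (1,25,-9)
river: ρ → (-9,11,15)
river: ρ → (15,19,-5)
river: ρ → (-5,21,11)
river: ρ → (11,23,-3)
river: ρ → (-3,25,3)
river: ρ → (3,23,-11)
river: ρ → (-11,21,5)
river: ρ → (5,19,-15)
river: ρ → (-15,11,9)
river: ρ → (9,25,-1)
river: ρ → (-1,25,9)
river: ρ → (9,11,-15)
river: ρ → (-15,19,5)
river: ρ → (5,21,-11)
river: ρ → (-11,23,3)
river: ρ → (3,25,-3)
river: ρ → (-3,23,11)
river: ρ → (11,21,-5)
river: ρ → (-5,19,15)
river: ρ → (15,11,-9)
ρ-cycle length = 22 (tail of 0 descent steps not counted)

22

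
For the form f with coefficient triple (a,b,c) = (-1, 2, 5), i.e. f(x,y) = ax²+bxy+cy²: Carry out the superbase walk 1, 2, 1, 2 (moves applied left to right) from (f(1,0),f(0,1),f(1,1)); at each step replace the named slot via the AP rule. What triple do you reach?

start (-1,5,6) = (f(1,0),f(0,1),f(1,1))
replace slot 1: 2·(5+6) − (-1) = 23 → (23,5,6)
replace slot 2: 2·(23+6) − 5 = 53 → (23,53,6)
replace slot 1: 2·(53+6) − 23 = 95 → (95,53,6)
replace slot 2: 2·(95+6) − 53 = 149 → (95,149,6)

95,149,6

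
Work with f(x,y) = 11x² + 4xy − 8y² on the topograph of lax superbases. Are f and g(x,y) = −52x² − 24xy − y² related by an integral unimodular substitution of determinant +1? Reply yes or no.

D₁ = 368, D₂ = 368
river cycle of f (length 8): (-8, 12, 7), (7, 16, -4), (-4, 16, 7), (7, 12, -8), (-8, 4, 11), (11, 18, -1), (-1, 18, 11), (11, 4, -8)
river cycle of g (length 8): (-1, 18, 11), (11, 4, -8), (-8, 12, 7), (7, 16, -4), (-4, 16, 7), (7, 12, -8), (-8, 4, 11), (11, 18, -1)
cycles coincide ⇒ equivalent

yes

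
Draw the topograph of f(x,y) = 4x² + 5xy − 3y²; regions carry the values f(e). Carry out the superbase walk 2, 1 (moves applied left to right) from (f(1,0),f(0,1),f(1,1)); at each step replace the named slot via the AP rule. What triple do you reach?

start (4,-3,6) = (f(1,0),f(0,1),f(1,1))
replace slot 2: 2·(4+6) − (-3) = 23 → (4,23,6)
replace slot 1: 2·(23+6) − 4 = 54 → (54,23,6)

54,23,6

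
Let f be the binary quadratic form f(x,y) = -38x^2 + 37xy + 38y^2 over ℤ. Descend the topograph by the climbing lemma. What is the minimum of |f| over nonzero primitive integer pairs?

river: ρ → (38,39,-37)
river: ρ → (-37,35,40)
river: ρ → (40,45,-32)
river: ρ → (-32,83,2)
river: ρ → (2,81,-73)
river: ρ → (-73,65,10)
river: ρ → (10,75,-38)
river: ρ → (-38,77,8)
river: ρ → (8,83,-8)
river: ρ → (-8,77,38)
river: ρ → (38,75,-10)
river: ρ → (-10,65,73)
river: ρ → (73,81,-2)
river: ρ → (-2,83,32)
river: ρ → (32,45,-40)
river: ρ → (-40,35,37)
river: ρ → (37,39,-38)
river: ρ → (-38,37,38)
closes: descent 0, river 18
min |a| on river = 2

2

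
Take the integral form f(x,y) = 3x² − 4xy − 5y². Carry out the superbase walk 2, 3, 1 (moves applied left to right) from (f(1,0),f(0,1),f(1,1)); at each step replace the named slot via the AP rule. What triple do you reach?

start (3,-5,-6) = (f(1,0),f(0,1),f(1,1))
replace slot 2: 2·(3+(-6)) − (-5) = -1 → (3,-1,-6)
replace slot 3: 2·(3+(-1)) − (-6) = 10 → (3,-1,10)
replace slot 1: 2·((-1)+10) − 3 = 15 → (15,-1,10)

15,-1,10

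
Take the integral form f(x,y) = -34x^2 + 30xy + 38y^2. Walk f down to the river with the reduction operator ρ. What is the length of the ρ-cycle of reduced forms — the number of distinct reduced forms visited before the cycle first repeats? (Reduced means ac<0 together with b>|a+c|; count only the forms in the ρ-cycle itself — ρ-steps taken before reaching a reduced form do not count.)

D = 6068, ⌊√D⌋ = 77
river: ρ → (38,46,-26)
river: ρ → (-26,58,26)
river: ρ → (26,46,-38)
river: ρ → (-38,30,34)
river: ρ → (34,38,-34)
river: ρ → (-34,30,38)
ρ-cycle length = 6 (tail of 0 descent steps not counted)

6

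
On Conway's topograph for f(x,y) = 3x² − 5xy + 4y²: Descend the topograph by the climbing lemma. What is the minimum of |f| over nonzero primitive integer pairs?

translate: b→1 (≡-5 mod 6), so (3,-5,4)→(3,1,2)
flip: (3,1,2)→(2,-1,3)
reduced (well bottom): (2,-1,3) with a≤c, −a<b≤a
well minimum = a = 2

2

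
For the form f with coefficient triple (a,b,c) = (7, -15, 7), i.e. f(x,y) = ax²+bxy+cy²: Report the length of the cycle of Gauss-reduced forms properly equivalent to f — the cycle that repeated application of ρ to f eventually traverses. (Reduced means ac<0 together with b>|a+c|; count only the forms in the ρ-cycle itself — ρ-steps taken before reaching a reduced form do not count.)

D = 29, ⌊√D⌋ = 5
descent: ρ → (7,1,-1)
descent: ρ → (-1,5,1)  [lands on river]
river: ρ → (1,5,-1)
ρ-cycle length = 2 (tail of 2 descent steps not counted)

2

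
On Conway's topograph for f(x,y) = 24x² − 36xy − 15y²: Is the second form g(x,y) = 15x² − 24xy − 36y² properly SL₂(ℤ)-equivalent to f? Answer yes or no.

D₁ = 2736, D₂ = 2736
river cycle of f (length 12): (-15, 36, 24), (24, 12, -27), (-27, 42, 9), (9, 48, -12), (-12, 48, 9), (9, 42, -27), (-27, 12, 24), (24, 36, -15), (-15, 24, 36), (36, 48, -3), … (2 more)
river cycle of g (length 12): (-36, 24, 15), (15, 36, -24), (-24, 12, 27), (27, 42, -9), (-9, 48, 12), (12, 48, -9), (-9, 42, 27), (27, 12, -24), (-24, 36, 15), (15, 24, -36), … (2 more)
cycles differ ⇒ inequivalent

no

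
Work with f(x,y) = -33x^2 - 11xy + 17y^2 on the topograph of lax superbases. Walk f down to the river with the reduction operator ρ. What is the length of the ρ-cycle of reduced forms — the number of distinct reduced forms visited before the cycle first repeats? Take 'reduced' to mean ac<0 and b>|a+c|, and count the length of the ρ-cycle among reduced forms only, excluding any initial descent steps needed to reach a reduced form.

D = 2365, ⌊√D⌋ = 48
descent: ρ → (17,45,-5)  [lands on river]
river: ρ → (-5,45,17)
river: ρ → (17,23,-27)
river: ρ → (-27,31,13)
river: ρ → (13,47,-3)
river: ρ → (-3,43,43)
river: ρ → (43,43,-3)
river: ρ → (-3,47,13)
river: ρ → (13,31,-27)
river: ρ → (-27,23,17)
ρ-cycle length = 10 (tail of 1 descent step not counted)

10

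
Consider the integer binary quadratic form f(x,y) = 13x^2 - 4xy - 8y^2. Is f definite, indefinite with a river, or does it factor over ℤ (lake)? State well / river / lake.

D = b²−4ac = (-4)² − 4·13·(-8) = 432
D > 0 non-square ⇒ indefinite ⇒ periodic river

river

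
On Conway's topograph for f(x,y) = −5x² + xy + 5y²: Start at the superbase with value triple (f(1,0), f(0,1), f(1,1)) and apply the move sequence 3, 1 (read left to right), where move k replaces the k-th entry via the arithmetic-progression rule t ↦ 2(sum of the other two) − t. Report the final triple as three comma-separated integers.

start (-5,5,1) = (f(1,0),f(0,1),f(1,1))
replace slot 3: 2·((-5)+5) − 1 = -1 → (-5,5,-1)
replace slot 1: 2·(5+(-1)) − (-5) = 13 → (13,5,-1)

13,5,-1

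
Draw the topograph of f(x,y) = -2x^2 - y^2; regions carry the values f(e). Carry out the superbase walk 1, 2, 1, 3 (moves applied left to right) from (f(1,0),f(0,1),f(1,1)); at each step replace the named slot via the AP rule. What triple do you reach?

start (-2,-1,-3) = (f(1,0),f(0,1),f(1,1))
replace slot 1: 2·((-1)+(-3)) − (-2) = -6 → (-6,-1,-3)
replace slot 2: 2·((-6)+(-3)) − (-1) = -17 → (-6,-17,-3)
replace slot 1: 2·((-17)+(-3)) − (-6) = -34 → (-34,-17,-3)
replace slot 3: 2·((-34)+(-17)) − (-3) = -99 → (-34,-17,-99)

-34,-17,-99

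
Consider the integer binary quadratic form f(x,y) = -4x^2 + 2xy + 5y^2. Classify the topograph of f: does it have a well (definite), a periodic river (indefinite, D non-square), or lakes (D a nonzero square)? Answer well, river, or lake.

D = b²−4ac = 2² − 4·(-4)·5 = 84
D > 0 non-square ⇒ indefinite ⇒ periodic river

river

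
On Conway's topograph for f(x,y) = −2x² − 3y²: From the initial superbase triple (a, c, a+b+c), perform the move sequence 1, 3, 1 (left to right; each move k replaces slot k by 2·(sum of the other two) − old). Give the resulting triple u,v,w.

start (-2,-3,-5) = (f(1,0),f(0,1),f(1,1))
replace slot 1: 2·((-3)+(-5)) − (-2) = -14 → (-14,-3,-5)
replace slot 3: 2·((-14)+(-3)) − (-5) = -29 → (-14,-3,-29)
replace slot 1: 2·((-3)+(-29)) − (-14) = -50 → (-50,-3,-29)

-50,-3,-29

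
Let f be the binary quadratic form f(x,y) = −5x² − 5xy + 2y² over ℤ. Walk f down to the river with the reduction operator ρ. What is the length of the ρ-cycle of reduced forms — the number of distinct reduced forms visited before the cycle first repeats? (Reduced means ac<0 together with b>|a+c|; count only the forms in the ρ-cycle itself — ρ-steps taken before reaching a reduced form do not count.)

D = 65, ⌊√D⌋ = 8
descent: ρ → (2,5,-5)  [lands on river]
river: ρ → (-5,5,2)
river: ρ → (2,7,-2)
river: ρ → (-2,5,5)
river: ρ → (5,5,-2)
river: ρ → (-2,7,2)
ρ-cycle length = 6 (tail of 1 descent step not counted)

6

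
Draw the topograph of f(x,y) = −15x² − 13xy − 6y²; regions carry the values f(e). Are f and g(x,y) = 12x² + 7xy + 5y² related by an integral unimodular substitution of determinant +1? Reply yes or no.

D₁ = -191, D₂ = -191
f is negative-definite; reduce −f:
−f: flip: (15,13,6)→(6,-13,15)
−f: translate: b→-1 (≡-13 mod 12), so (6,-13,15)→(6,-1,8)
−f: reduced (well bottom): (6,-1,8) with a≤c, −a<b≤a
flip sign back: reduced form of f is (-6,1,-8)
g: flip: (12,7,5)→(5,-7,12)
g: translate: b→3 (≡-7 mod 10), so (5,-7,12)→(5,3,10)
g: reduced (well bottom): (5,3,10) with a≤c, −a<b≤a
reduced forms (-6, 1, -8) vs (5, 3, 10) ⇒ inequivalent

no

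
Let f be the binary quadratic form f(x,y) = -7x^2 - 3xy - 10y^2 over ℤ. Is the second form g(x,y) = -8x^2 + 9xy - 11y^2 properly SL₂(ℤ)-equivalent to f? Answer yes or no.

D₁ = -271, D₂ = -271
f is negative-definite; reduce −f:
−f: reduced (well bottom): (7,3,10) with a≤c, −a<b≤a
flip sign back: reduced form of f is (-7,-3,-10)
g is negative-definite; reduce −g:
−g: translate: b→7 (≡-9 mod 16), so (8,-9,11)→(8,7,10)
−g: reduced (well bottom): (8,7,10) with a≤c, −a<b≤a
flip sign back: reduced form of g is (-8,-7,-10)
reduced forms (-7, -3, -10) vs (-8, -7, -10) ⇒ inequivalent

no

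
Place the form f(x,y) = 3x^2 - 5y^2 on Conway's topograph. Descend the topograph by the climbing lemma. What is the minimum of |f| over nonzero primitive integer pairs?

descent: ρ → (-5,0,3)
descent: ρ → (3,6,-2)  [lands on river]
river: ρ → (-2,6,3)
closes: descent 2, river 2
min |a| on river = 2

2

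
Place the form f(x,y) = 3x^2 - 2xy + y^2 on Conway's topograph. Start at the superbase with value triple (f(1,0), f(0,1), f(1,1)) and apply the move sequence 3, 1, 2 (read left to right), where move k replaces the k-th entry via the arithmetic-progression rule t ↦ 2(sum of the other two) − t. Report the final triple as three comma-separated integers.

start (3,1,2) = (f(1,0),f(0,1),f(1,1))
replace slot 3: 2·(3+1) − 2 = 6 → (3,1,6)
replace slot 1: 2·(1+6) − 3 = 11 → (11,1,6)
replace slot 2: 2·(11+6) − 1 = 33 → (11,33,6)

11,33,6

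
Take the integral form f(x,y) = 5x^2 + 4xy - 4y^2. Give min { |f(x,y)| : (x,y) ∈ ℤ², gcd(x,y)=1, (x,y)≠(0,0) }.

river: ρ → (-4,4,5)
river: ρ → (5,6,-3)
river: ρ → (-3,6,5)
river: ρ → (5,4,-4)
closes: descent 0, river 4
min |a| on river = 3

3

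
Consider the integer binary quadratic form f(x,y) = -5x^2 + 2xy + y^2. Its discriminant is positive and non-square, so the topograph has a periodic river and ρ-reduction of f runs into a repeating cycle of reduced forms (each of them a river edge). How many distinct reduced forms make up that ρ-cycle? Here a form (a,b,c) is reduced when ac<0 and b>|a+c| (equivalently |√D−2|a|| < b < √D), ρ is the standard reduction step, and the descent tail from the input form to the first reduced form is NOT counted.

D = 24, ⌊√D⌋ = 4
descent: ρ → (1,4,-2)  [lands on river]
river: ρ → (-2,4,1)
ρ-cycle length = 2 (tail of 1 descent step not counted)

2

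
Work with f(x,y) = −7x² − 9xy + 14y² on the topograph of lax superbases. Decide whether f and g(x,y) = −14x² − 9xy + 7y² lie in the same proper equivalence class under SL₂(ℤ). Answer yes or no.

D₁ = 473, D₂ = 473
river cycle of f (length 4): (14, 9, -7), (-7, 19, 4), (4, 21, -2), (-2, 19, 14)
river cycle of g (length 4): (7, 9, -14), (-14, 19, 2), (2, 21, -4), (-4, 19, 7)
cycles differ ⇒ inequivalent

no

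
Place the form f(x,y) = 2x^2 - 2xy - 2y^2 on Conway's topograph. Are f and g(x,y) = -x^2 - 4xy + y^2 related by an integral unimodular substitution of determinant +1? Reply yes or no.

D₁ = 20, D₂ = 20
river cycle of f (length 2): (-2, 2, 2), (2, 2, -2)
river cycle of g (length 2): (1, 4, -1), (-1, 4, 1)
cycles differ ⇒ inequivalent

no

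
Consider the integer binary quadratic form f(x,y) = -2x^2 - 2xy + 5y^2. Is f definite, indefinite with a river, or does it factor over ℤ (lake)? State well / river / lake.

D = b²−4ac = (-2)² − 4·(-2)·5 = 44
D > 0 non-square ⇒ indefinite ⇒ periodic river

river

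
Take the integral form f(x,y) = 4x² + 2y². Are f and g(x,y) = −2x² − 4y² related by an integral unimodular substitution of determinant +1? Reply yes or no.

D₁ = -32, D₂ = -32
f: flip: (4,0,2)→(2,0,4)
f: reduced (well bottom): (2,0,4) with a≤c, −a<b≤a
g is negative-definite; reduce −g:
−g: reduced (well bottom): (2,0,4) with a≤c, −a<b≤a
flip sign back: reduced form of g is (-2,0,-4)
reduced forms (2, 0, 4) vs (-2, 0, -4) ⇒ inequivalent

no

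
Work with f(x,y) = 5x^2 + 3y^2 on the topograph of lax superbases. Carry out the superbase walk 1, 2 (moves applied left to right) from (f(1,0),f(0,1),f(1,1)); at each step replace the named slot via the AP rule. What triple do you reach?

start (5,3,8) = (f(1,0),f(0,1),f(1,1))
replace slot 1: 2·(3+8) − 5 = 17 → (17,3,8)
replace slot 2: 2·(17+8) − 3 = 47 → (17,47,8)

17,47,8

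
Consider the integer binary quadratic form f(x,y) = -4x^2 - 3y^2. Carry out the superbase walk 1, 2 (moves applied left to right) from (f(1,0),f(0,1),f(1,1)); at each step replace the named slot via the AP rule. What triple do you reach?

start (-4,-3,-7) = (f(1,0),f(0,1),f(1,1))
replace slot 1: 2·((-3)+(-7)) − (-4) = -16 → (-16,-3,-7)
replace slot 2: 2·((-16)+(-7)) − (-3) = -43 → (-16,-43,-7)

-16,-43,-7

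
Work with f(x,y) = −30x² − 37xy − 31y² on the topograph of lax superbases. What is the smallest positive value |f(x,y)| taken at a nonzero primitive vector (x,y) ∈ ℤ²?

translate: b→-23 (≡37 mod 60), so (30,37,31)→(30,-23,24)
flip: (30,-23,24)→(24,23,30)
reduced (well bottom): (24,23,30) with a≤c, −a<b≤a
well minimum |f| = |-24| = 24 (negative-definite)

24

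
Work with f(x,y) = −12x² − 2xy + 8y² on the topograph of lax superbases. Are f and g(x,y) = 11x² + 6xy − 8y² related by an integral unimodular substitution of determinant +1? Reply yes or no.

D₁ = 388, D₂ = 388
river cycle of f (length 18): (8, 18, -2), (-2, 18, 8), (8, 14, -6), (-6, 10, 12), (12, 14, -4), (-4, 18, 4), (4, 14, -12), (-12, 10, 6), (6, 14, -8), (-8, 18, 2), … (8 more)
river cycle of g (length 22): (-8, 10, 9), (9, 8, -9), (-9, 10, 8), (8, 6, -11), (-11, 16, 3), (3, 14, -16), (-16, 18, 1), (1, 18, -16), (-16, 14, 3), (3, 16, -11), … (12 more)
cycles differ ⇒ inequivalent

no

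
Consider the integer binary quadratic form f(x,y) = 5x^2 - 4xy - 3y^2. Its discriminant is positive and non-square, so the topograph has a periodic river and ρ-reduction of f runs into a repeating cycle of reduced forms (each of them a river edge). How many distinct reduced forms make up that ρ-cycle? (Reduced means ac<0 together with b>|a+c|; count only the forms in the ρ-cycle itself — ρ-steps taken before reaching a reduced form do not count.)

D = 76, ⌊√D⌋ = 8
descent: ρ → (-3,4,5)  [lands on river]
river: ρ → (5,6,-2)
river: ρ → (-2,6,5)
river: ρ → (5,4,-3)
river: ρ → (-3,8,1)
river: ρ → (1,8,-3)
ρ-cycle length = 6 (tail of 1 descent step not counted)

6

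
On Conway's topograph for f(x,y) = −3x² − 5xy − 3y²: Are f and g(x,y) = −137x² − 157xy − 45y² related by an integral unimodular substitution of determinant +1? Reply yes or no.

D₁ = -11, D₂ = -11
f is negative-definite; reduce −f:
−f: translate: b→-1 (≡5 mod 6), so (3,5,3)→(3,-1,1)
−f: flip: (3,-1,1)→(1,1,3)
−f: reduced (well bottom): (1,1,3) with a≤c, −a<b≤a
flip sign back: reduced form of f is (-1,-1,-3)
g is negative-definite; reduce −g:
−g: translate: b→-117 (≡157 mod 274), so (137,157,45)→(137,-117,25)
−g: flip: (137,-117,25)→(25,117,137)
−g: translate: b→17 (≡117 mod 50), so (25,117,137)→(25,17,3)
−g: flip: (25,17,3)→(3,-17,25)
−g: translate: b→1 (≡-17 mod 6), so (3,-17,25)→(3,1,1)
−g: flip: (3,1,1)→(1,-1,3)
−g: translate: b→1 (≡-1 mod 2), so (1,-1,3)→(1,1,3)
−g: reduced (well bottom): (1,1,3) with a≤c, −a<b≤a
flip sign back: reduced form of g is (-1,-1,-3)
reduced forms (-1, -1, -3) vs (-1, -1, -3) ⇒ equivalent

yes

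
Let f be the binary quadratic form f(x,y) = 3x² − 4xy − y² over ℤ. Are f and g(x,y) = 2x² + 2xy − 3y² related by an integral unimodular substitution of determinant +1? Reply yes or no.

D₁ = 28, D₂ = 28
river cycle of f (length 4): (-1, 4, 3), (3, 2, -2), (-2, 2, 3), (3, 4, -1)
river cycle of g (length 4): (-3, 4, 1), (1, 4, -3), (-3, 2, 2), (2, 2, -3)
cycles differ ⇒ inequivalent

no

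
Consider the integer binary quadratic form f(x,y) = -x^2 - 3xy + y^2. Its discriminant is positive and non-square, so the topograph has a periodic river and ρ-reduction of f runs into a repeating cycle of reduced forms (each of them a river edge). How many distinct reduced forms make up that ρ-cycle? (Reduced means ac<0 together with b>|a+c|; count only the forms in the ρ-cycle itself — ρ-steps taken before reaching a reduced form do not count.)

D = 13, ⌊√D⌋ = 3
descent: ρ → (1,3,-1)  [lands on river]
river: ρ → (-1,3,1)
ρ-cycle length = 2 (tail of 1 descent step not counted)

2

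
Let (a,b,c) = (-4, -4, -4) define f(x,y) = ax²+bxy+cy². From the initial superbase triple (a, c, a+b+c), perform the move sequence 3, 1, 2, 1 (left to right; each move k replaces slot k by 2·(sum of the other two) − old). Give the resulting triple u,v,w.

start (-4,-4,-12) = (f(1,0),f(0,1),f(1,1))
replace slot 3: 2·((-4)+(-4)) − (-12) = -4 → (-4,-4,-4)
replace slot 1: 2·((-4)+(-4)) − (-4) = -12 → (-12,-4,-4)
replace slot 2: 2·((-12)+(-4)) − (-4) = -28 → (-12,-28,-4)
replace slot 1: 2·((-28)+(-4)) − (-12) = -52 → (-52,-28,-4)

-52,-28,-4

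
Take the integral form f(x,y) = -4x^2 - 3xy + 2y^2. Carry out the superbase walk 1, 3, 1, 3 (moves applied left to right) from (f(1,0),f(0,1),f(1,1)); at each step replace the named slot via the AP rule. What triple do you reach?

start (-4,2,-5) = (f(1,0),f(0,1),f(1,1))
replace slot 1: 2·(2+(-5)) − (-4) = -2 → (-2,2,-5)
replace slot 3: 2·((-2)+2) − (-5) = 5 → (-2,2,5)
replace slot 1: 2·(2+5) − (-2) = 16 → (16,2,5)
replace slot 3: 2·(16+2) − 5 = 31 → (16,2,31)

16,2,31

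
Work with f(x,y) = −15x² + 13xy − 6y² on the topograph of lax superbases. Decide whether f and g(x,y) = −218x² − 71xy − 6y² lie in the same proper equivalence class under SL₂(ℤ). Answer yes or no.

D₁ = -191, D₂ = -191
f is negative-definite; reduce −f:
−f: flip: (15,-13,6)→(6,13,15)
−f: translate: b→1 (≡13 mod 12), so (6,13,15)→(6,1,8)
−f: reduced (well bottom): (6,1,8) with a≤c, −a<b≤a
flip sign back: reduced form of f is (-6,-1,-8)
g is negative-definite; reduce −g:
−g: flip: (218,71,6)→(6,-71,218)
−g: translate: b→1 (≡-71 mod 12), so (6,-71,218)→(6,1,8)
−g: reduced (well bottom): (6,1,8) with a≤c, −a<b≤a
flip sign back: reduced form of g is (-6,-1,-8)
reduced forms (-6, -1, -8) vs (-6, -1, -8) ⇒ equivalent

yes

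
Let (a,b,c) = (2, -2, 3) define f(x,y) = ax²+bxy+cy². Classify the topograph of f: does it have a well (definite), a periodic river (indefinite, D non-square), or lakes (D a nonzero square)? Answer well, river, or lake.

D = b²−4ac = (-2)² − 4·2·3 = -20
D < 0 ⇒ definite ⇒ every region one sign ⇒ single well

well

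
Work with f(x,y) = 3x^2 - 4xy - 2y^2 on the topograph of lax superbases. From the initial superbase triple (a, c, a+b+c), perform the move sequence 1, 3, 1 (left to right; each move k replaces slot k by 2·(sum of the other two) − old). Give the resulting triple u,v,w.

start (3,-2,-3) = (f(1,0),f(0,1),f(1,1))
replace slot 1: 2·((-2)+(-3)) − 3 = -13 → (-13,-2,-3)
replace slot 3: 2·((-13)+(-2)) − (-3) = -27 → (-13,-2,-27)
replace slot 1: 2·((-2)+(-27)) − (-13) = -45 → (-45,-2,-27)

-45,-2,-27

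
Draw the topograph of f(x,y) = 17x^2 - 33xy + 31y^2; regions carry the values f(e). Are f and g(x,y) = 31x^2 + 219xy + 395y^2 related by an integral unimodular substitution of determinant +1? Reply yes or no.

D₁ = -1019, D₂ = -1019
f: translate: b→1 (≡-33 mod 34), so (17,-33,31)→(17,1,15)
f: flip: (17,1,15)→(15,-1,17)
f: reduced (well bottom): (15,-1,17) with a≤c, −a<b≤a
g: translate: b→-29 (≡219 mod 62), so (31,219,395)→(31,-29,15)
g: flip: (31,-29,15)→(15,29,31)
g: translate: b→-1 (≡29 mod 30), so (15,29,31)→(15,-1,17)
g: reduced (well bottom): (15,-1,17) with a≤c, −a<b≤a
reduced forms (15, -1, 17) vs (15, -1, 17) ⇒ equivalent

yes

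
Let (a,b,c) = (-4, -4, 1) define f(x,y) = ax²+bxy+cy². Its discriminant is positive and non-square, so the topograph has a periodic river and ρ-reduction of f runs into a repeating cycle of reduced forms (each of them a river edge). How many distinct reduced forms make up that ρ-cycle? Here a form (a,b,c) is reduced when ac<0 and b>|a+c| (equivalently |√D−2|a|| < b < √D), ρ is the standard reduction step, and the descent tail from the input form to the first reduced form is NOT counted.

D = 32, ⌊√D⌋ = 5
descent: ρ → (1,4,-4)  [lands on river]
river: ρ → (-4,4,1)
ρ-cycle length = 2 (tail of 1 descent step not counted)

2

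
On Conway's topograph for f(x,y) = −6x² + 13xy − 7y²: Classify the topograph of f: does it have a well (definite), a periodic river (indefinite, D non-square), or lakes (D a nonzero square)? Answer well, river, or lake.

D = b²−4ac = 13² − 4·(-6)·(-7) = 1
D = 1² is a perfect square ⇒ form factors over ℤ ⇒ lakes

lake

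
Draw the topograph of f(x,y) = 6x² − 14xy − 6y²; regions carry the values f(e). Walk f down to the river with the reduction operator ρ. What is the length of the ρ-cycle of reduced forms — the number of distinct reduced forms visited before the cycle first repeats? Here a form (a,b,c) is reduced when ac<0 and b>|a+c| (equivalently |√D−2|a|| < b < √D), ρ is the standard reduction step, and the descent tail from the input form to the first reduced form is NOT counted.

D = 340, ⌊√D⌋ = 18
descent: ρ → (-6,14,6)  [lands on river]
river: ρ → (6,10,-10)
river: ρ → (-10,10,6)
river: ρ → (6,14,-6)
river: ρ → (-6,10,10)
river: ρ → (10,10,-6)
ρ-cycle length = 6 (tail of 1 descent step not counted)

6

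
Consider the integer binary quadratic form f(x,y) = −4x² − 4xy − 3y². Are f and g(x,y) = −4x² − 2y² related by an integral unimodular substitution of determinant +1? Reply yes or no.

D₁ = -32, D₂ = -32
f is negative-definite; reduce −f:
−f: flip: (4,4,3)→(3,-4,4)
−f: translate: b→2 (≡-4 mod 6), so (3,-4,4)→(3,2,3)
−f: reduced (well bottom): (3,2,3) with a≤c, −a<b≤a
flip sign back: reduced form of f is (-3,-2,-3)
g is negative-definite; reduce −g:
−g: flip: (4,0,2)→(2,0,4)
−g: reduced (well bottom): (2,0,4) with a≤c, −a<b≤a
flip sign back: reduced form of g is (-2,0,-4)
reduced forms (-3, -2, -3) vs (-2, 0, -4) ⇒ inequivalent

no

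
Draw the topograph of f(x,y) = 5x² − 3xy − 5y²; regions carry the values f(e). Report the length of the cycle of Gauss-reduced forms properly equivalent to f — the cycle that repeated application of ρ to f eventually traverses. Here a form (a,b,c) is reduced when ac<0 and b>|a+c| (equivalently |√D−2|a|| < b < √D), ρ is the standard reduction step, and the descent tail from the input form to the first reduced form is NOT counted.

D = 109, ⌊√D⌋ = 10
descent: ρ → (-5,3,5)  [lands on river]
river: ρ → (5,7,-3)
river: ρ → (-3,5,7)
river: ρ → (7,9,-1)
river: ρ → (-1,9,7)
river: ρ → (7,5,-3)
river: ρ → (-3,7,5)
river: ρ → (5,3,-5)
river: ρ → (-5,7,3)
river: ρ → (3,5,-7)
river: ρ → (-7,9,1)
river: ρ → (1,9,-7)
river: ρ → (-7,5,3)
river: ρ → (3,7,-5)
ρ-cycle length = 14 (tail of 1 descent step not counted)

14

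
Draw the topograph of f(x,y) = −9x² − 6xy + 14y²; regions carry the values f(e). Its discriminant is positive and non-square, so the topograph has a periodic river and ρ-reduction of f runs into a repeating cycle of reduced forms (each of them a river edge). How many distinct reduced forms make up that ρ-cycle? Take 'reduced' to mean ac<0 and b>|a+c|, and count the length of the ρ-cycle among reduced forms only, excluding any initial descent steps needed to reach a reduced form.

D = 540, ⌊√D⌋ = 23
descent: ρ → (14,6,-9)  [lands on river]
river: ρ → (-9,12,11)
river: ρ → (11,10,-10)
river: ρ → (-10,10,11)
river: ρ → (11,12,-9)
river: ρ → (-9,6,14)
river: ρ → (14,22,-1)
river: ρ → (-1,22,14)
ρ-cycle length = 8 (tail of 1 descent step not counted)

8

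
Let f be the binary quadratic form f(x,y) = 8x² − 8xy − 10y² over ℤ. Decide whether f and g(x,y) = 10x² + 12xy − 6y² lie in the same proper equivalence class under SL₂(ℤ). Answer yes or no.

D₁ = 384, D₂ = 384
river cycle of f (length 4): (-10, 8, 8), (8, 8, -10), (-10, 12, 6), (6, 12, -10)
river cycle of g (length 4): (-6, 12, 10), (10, 8, -8), (-8, 8, 10), (10, 12, -6)
cycles differ ⇒ inequivalent

no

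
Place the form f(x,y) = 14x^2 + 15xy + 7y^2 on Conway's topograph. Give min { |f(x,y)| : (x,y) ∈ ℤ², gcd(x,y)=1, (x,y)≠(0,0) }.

translate: b→-13 (≡15 mod 28), so (14,15,7)→(14,-13,6)
flip: (14,-13,6)→(6,13,14)
translate: b→1 (≡13 mod 12), so (6,13,14)→(6,1,7)
reduced (well bottom): (6,1,7) with a≤c, −a<b≤a
well minimum = a = 6

6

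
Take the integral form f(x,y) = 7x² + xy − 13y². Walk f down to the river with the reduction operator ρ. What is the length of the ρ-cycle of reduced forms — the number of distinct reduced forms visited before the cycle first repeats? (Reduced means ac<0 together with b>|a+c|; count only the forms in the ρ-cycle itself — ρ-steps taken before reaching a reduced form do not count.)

D = 365, ⌊√D⌋ = 19
descent: ρ → (-13,-1,7)
descent: ρ → (7,15,-5)  [lands on river]
river: ρ → (-5,15,7)
river: ρ → (7,13,-7)
river: ρ → (-7,15,5)
river: ρ → (5,15,-7)
river: ρ → (-7,13,7)
ρ-cycle length = 6 (tail of 2 descent steps not counted)

6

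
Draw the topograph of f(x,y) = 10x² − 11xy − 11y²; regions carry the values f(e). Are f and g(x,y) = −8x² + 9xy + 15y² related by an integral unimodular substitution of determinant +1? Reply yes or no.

D₁ = 561, D₂ = 561
river cycle of f (length 16): (-11, 11, 10), (10, 9, -12), (-12, 15, 7), (7, 13, -14), (-14, 15, 6), (6, 21, -5), (-5, 19, 10), (10, 21, -3), (-3, 21, 10), (10, 19, -5), … (6 more)
river cycle of g (length 10): (15, 21, -2), (-2, 23, 4), (4, 17, -17), (-17, 17, 4), (4, 23, -2), (-2, 21, 15), (15, 9, -8), (-8, 23, 1), (1, 23, -8), (-8, 9, 15)
cycles differ ⇒ inequivalent

no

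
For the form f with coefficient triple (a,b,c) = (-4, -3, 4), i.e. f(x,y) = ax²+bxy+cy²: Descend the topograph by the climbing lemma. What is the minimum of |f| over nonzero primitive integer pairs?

descent: ρ → (4,3,-4)  [lands on river]
river: ρ → (-4,5,3)
river: ρ → (3,7,-2)
river: ρ → (-2,5,6)
river: ρ → (6,7,-1)
river: ρ → (-1,7,6)
river: ρ → (6,5,-2)
river: ρ → (-2,7,3)
river: ρ → (3,5,-4)
river: ρ → (-4,3,4)
river: ρ → (4,5,-3)
river: ρ → (-3,7,2)
river: ρ → (2,5,-6)
river: ρ → (-6,7,1)
river: ρ → (1,7,-6)
river: ρ → (-6,5,2)
river: ρ → (2,7,-3)
river: ρ → (-3,5,4)
closes: descent 1, river 18
min |a| on river = 1

1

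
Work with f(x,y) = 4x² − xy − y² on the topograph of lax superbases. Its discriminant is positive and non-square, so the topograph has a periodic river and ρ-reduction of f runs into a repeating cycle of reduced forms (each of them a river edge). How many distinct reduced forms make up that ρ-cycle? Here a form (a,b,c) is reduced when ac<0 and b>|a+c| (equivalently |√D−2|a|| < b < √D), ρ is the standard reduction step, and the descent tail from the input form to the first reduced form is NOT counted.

D = 17, ⌊√D⌋ = 4
descent: ρ → (-1,3,2)  [lands on river]
river: ρ → (2,1,-2)
river: ρ → (-2,3,1)
river: ρ → (1,3,-2)
river: ρ → (-2,1,2)
river: ρ → (2,3,-1)
ρ-cycle length = 6 (tail of 1 descent step not counted)

6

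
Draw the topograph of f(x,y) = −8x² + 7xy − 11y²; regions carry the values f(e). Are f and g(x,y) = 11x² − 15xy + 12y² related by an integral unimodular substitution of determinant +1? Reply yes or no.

D₁ = -303, D₂ = -303
f is negative-definite; reduce −f:
−f: reduced (well bottom): (8,-7,11) with a≤c, −a<b≤a
flip sign back: reduced form of f is (-8,7,-11)
g: translate: b→7 (≡-15 mod 22), so (11,-15,12)→(11,7,8)
g: flip: (11,7,8)→(8,-7,11)
g: reduced (well bottom): (8,-7,11) with a≤c, −a<b≤a
reduced forms (-8, 7, -11) vs (8, -7, 11) ⇒ inequivalent

no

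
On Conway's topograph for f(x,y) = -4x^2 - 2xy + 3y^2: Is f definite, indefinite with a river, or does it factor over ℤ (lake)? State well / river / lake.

D = b²−4ac = (-2)² − 4·(-4)·3 = 52
D > 0 non-square ⇒ indefinite ⇒ periodic river

river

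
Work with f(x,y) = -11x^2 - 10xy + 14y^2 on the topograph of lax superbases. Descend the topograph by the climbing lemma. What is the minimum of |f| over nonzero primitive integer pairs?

descent: ρ → (14,10,-11)  [lands on river]
river: ρ → (-11,12,13)
river: ρ → (13,14,-10)
river: ρ → (-10,26,1)
river: ρ → (1,26,-10)
river: ρ → (-10,14,13)
river: ρ → (13,12,-11)
river: ρ → (-11,10,14)
river: ρ → (14,18,-7)
river: ρ → (-7,24,5)
river: ρ → (5,26,-2)
river: ρ → (-2,26,5)
river: ρ → (5,24,-7)
river: ρ → (-7,18,14)
closes: descent 1, river 14
min |a| on river = 1

1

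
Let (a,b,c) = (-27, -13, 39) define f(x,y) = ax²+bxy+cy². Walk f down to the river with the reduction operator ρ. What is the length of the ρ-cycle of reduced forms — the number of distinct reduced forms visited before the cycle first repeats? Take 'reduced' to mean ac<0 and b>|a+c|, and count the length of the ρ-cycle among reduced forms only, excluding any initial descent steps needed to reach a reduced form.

D = 4381, ⌊√D⌋ = 66
descent: ρ → (39,13,-27)  [lands on river]
river: ρ → (-27,41,25)
river: ρ → (25,59,-9)
river: ρ → (-9,49,55)
river: ρ → (55,61,-3)
river: ρ → (-3,65,13)
river: ρ → (13,65,-3)
river: ρ → (-3,61,55)
river: ρ → (55,49,-9)
river: ρ → (-9,59,25)
river: ρ → (25,41,-27)
river: ρ → (-27,13,39)
river: ρ → (39,65,-1)
river: ρ → (-1,65,39)
ρ-cycle length = 14 (tail of 1 descent step not counted)

14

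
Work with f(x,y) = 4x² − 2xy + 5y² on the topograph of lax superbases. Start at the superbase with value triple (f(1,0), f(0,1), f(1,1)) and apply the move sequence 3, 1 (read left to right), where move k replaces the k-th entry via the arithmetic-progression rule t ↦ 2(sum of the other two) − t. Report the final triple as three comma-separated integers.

start (4,5,7) = (f(1,0),f(0,1),f(1,1))
replace slot 3: 2·(4+5) − 7 = 11 → (4,5,11)
replace slot 1: 2·(5+11) − 4 = 28 → (28,5,11)

28,5,11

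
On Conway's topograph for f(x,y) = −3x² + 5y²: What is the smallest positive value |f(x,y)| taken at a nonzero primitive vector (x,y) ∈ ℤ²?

descent: ρ → (5,0,-3)
descent: ρ → (-3,6,2)  [lands on river]
river: ρ → (2,6,-3)
closes: descent 2, river 2
min |a| on river = 2

2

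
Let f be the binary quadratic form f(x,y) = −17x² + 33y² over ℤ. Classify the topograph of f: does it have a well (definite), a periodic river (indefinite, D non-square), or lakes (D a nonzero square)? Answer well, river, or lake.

D = b²−4ac = 0² − 4·(-17)·33 = 2244
D > 0 non-square ⇒ indefinite ⇒ periodic river

river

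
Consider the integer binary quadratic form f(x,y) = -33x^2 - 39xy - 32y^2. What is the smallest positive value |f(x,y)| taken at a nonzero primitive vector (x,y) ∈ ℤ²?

translate: b→-27 (≡39 mod 66), so (33,39,32)→(33,-27,26)
flip: (33,-27,26)→(26,27,33)
translate: b→-25 (≡27 mod 52), so (26,27,33)→(26,-25,32)
reduced (well bottom): (26,-25,32) with a≤c, −a<b≤a
well minimum |f| = |-26| = 26 (negative-definite)

26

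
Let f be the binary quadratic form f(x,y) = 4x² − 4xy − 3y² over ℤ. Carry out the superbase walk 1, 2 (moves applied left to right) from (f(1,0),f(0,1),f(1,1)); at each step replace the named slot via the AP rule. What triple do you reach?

start (4,-3,-3) = (f(1,0),f(0,1),f(1,1))
replace slot 1: 2·((-3)+(-3)) − 4 = -16 → (-16,-3,-3)
replace slot 2: 2·((-16)+(-3)) − (-3) = -35 → (-16,-35,-3)

-16,-35,-3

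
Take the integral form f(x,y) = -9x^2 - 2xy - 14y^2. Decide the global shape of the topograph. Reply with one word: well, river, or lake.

D = b²−4ac = (-2)² − 4·(-9)·(-14) = -500
D < 0 ⇒ definite ⇒ every region one sign ⇒ single well

well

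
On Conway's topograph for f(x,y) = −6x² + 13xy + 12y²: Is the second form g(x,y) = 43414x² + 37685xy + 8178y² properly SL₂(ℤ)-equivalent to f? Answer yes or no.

D₁ = 457, D₂ = 457
river cycle of f (length 46): (12, 11, -7), (-7, 17, 6), (6, 19, -4), (-4, 21, 1), (1, 21, -4), (-4, 19, 6), (6, 17, -7), (-7, 11, 12), (12, 13, -6), (-6, 11, 14), … (36 more)
river cycle of g (length 46): (12, 11, -7), (-7, 17, 6), (6, 19, -4), (-4, 21, 1), (1, 21, -4), (-4, 19, 6), (6, 17, -7), (-7, 11, 12), (12, 13, -6), (-6, 11, 14), … (36 more)
cycles coincide ⇒ equivalent

yes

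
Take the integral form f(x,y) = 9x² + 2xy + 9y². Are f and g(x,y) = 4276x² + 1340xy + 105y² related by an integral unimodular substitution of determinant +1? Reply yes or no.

D₁ = -320, D₂ = -320
f: reduced (well bottom): (9,2,9) with a≤c, −a<b≤a
g: flip: (4276,1340,105)→(105,-1340,4276)
g: translate: b→-80 (≡-1340 mod 210), so (105,-1340,4276)→(105,-80,16)
g: flip: (105,-80,16)→(16,80,105)
g: translate: b→16 (≡80 mod 32), so (16,80,105)→(16,16,9)
g: flip: (16,16,9)→(9,-16,16)
g: translate: b→2 (≡-16 mod 18), so (9,-16,16)→(9,2,9)
g: reduced (well bottom): (9,2,9) with a≤c, −a<b≤a
reduced forms (9, 2, 9) vs (9, 2, 9) ⇒ equivalent

yes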